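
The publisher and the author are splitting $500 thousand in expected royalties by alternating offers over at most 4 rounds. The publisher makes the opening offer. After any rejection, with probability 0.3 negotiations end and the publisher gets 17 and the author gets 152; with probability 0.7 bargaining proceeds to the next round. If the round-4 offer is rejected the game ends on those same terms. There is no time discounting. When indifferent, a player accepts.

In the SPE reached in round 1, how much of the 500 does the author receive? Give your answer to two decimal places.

Round 4 (the author proposes): the publisher gets 17 if talks fail, so the author offers 17 and keeps 483.
Round 3 (the publisher proposes): rejecting gives the author an expected 0.7 × 483 + 0.3 × 152 = 383.7, so the publisher offers 383.7, keeping 116.3.
Round 2 (the author proposes): rejecting gives the publisher an expected 0.7 × 116.3 + 0.3 × 17 = 86.51. The author offers 86.51 and keeps 500 − 86.51 = 413.49.
Round 1 (the publisher proposes): rejecting gives the author an expected 0.7 × 413.49 + 0.3 × 152 = 335.043, so the publisher offers 335.043, keeping 164.957.

335.04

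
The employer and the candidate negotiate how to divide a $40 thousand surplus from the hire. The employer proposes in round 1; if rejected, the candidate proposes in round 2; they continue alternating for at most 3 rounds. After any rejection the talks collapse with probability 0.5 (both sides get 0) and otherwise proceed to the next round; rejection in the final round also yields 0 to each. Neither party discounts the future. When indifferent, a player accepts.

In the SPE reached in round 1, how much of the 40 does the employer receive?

30

By backward induction:
Round 3 (the employer proposes): rejection yields 0 for the candidate; the employer offers 0 and keeps 40.
Round 2 (the candidate proposes): rejecting gives the employer an expected 0.5 × 40 = 20. The candidate offers 20 and keeps 40 − 20 = 20.
Round 1 (the employer proposes): rejecting gives the candidate an expected 0.5 × 20 = 10; the employer offers that and keeps 30.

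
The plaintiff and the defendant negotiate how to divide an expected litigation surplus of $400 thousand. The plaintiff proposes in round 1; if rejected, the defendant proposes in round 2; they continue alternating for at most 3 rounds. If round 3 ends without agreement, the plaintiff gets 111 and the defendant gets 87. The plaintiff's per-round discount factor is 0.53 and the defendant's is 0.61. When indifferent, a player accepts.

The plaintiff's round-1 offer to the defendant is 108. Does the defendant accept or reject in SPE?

Work out the defendant's continuation value if the offer is rejected.
Round 3 (the plaintiff proposes): the defendant gets 87 if talks fail, so the plaintiff offers 87 and keeps 313.
Round 2 (the defendant proposes): the plaintiff can get 313 next round, worth 0.53 × 313 = 165.89 now, so the defendant offers 165.89, keeping 234.11.
So by rejecting in round 1, the defendant gets 234.11 next round, worth 0.61 × 234.11 = 142.8071 now.
Offer 108 < 142.8071, so the defendant rejects.

Reject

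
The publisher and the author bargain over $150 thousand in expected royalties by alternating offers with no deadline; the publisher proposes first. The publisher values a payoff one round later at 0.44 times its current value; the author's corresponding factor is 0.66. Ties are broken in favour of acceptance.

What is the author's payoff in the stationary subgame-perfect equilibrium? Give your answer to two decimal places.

When the publisher proposes, the author accepts any offer worth at least 0.66 times what the author would get by proposing next round; and vice versa.
This gives x = 150 − 0.66y and y = 150 − 0.44x, where x and y are each side's share when it proposes.
Hence (1 − 0.66·0.44)x = 150(1 − 0.66), i.e. 0.7096·x = 51.
x ≈ 71.8715; the author's share is 150 − x ≈ 78.1285.

78.13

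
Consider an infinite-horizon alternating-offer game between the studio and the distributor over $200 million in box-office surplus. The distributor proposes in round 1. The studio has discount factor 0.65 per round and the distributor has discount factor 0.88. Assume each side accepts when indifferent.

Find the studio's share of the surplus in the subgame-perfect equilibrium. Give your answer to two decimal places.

Let x be the distributor's share when the distributor proposes and y be the studio's share when the studio proposes.
The studio accepts iff offered ≥ 0.65·y, so x = 200 − 0.65y. Symmetrically y = 200 − 0.88x.
Substituting: x = 200 − 0.65(200 − 0.88x), giving x(1 − 0.88·0.65) = 200(1 − 0.65).
So x = 200 × 0.35 / 0.428 ≈ 163.5514, and the studio receives 200 − x ≈ 36.4486.

36.45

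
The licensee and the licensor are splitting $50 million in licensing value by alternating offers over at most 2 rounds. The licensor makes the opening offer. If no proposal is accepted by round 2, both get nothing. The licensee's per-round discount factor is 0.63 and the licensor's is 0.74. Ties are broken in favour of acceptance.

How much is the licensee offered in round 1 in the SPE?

31.5

Work backward from the last round.
Round 2 (the licensee proposes): rejection yields 0 for the licensor; the licensee offers 0 and keeps 50.
Round 1 (the licensor proposes): the licensee can get 50 next round, worth 0.63 × 50 = 31.5 now; the licensor offers that and keeps 18.5.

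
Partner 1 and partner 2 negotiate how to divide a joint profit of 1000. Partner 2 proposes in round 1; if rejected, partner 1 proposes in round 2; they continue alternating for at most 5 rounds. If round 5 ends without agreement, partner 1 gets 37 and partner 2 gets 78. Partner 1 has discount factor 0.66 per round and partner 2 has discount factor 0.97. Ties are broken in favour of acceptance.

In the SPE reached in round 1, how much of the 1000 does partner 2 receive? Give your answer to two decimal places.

952.36

Work backward from the last round.
Round 5 (partner 2 proposes): partner 1 gets 37 if talks fail, so partner 2 offers 37 and keeps 963.
Round 4 (partner 1 proposes): partner 2 can get 963 next round, worth 0.97 × 963 = 934.11 now, so partner 1 offers 934.11, keeping 65.89.
Round 3 (partner 2 proposes): partner 1 can get 65.89 next round, worth 0.66 × 65.89 = 43.4874 now. Partner 2 offers 43.4874 and keeps 1000 − 43.4874 = 956.5126.
Round 2 (partner 1 proposes): partner 2 can get 956.5126 next round, worth 0.97 × 956.5126 = 927.817222 now; partner 1 offers that and keeps 72.182778.
Round 1 (partner 2 proposes): partner 1 can get 72.182778 next round, worth 0.66 × 72.182778 = 47.64063348 now; partner 2 offers that and keeps 952.35936652.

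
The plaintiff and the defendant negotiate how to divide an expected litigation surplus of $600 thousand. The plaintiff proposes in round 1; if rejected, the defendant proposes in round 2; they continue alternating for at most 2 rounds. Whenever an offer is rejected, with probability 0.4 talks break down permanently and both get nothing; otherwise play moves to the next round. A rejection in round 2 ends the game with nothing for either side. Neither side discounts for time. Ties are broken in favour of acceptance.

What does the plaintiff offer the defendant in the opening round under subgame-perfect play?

360

Round 2 (the defendant proposes): rejection yields 0 for the plaintiff; the defendant offers 0 and keeps 600.
Round 1 (the plaintiff proposes): rejecting gives the defendant an expected 0.6 × 600 = 360, so the plaintiff offers 360, keeping 240.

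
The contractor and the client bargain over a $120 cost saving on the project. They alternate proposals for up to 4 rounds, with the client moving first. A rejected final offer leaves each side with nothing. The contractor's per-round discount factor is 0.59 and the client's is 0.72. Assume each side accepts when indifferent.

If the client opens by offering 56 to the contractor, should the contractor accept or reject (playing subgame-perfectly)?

Work out the contractor's continuation value if the offer is rejected.
Round 4 (the contractor proposes): rejection yields 0 for the client; the contractor offers 0 and keeps 120.
Round 3 (the client proposes): the contractor can get 120 next round, worth 0.59 × 120 = 70.8 now. The client offers 70.8 and keeps 120 − 70.8 = 49.2.
Round 2 (the contractor proposes): the client can get 49.2 next round, worth 0.72 × 49.2 = 35.424 now. The contractor offers 35.424 and keeps 120 − 35.424 = 84.576.
So by rejecting in round 1, the contractor gets 84.576 next round, worth 0.59 × 84.576 = 49.89984 now.
Offer 56 ≥ 49.89984, so the contractor accepts.

Accept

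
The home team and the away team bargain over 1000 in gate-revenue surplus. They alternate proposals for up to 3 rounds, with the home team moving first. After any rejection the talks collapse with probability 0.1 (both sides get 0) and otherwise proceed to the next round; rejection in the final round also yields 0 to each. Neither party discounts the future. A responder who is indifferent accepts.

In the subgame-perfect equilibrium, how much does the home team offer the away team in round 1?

90

By backward induction:
Round 3 (the home team proposes): the away team will accept anything ≥ 0, so the home team offers 0 and keeps 1000.
Round 2 (the away team proposes): rejecting gives the home team an expected 0.9 × 1000 = 900, so the away team offers 900, keeping 100.
Round 1 (the home team proposes): rejecting gives the away team an expected 0.9 × 100 = 90. The home team offers 90 and keeps 1000 − 90 = 910.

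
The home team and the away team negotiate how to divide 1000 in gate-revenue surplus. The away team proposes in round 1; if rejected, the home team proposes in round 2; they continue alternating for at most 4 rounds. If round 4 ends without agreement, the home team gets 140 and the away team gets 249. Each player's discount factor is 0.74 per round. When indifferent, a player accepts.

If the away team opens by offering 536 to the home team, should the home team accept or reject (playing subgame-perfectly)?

Accept

Round 4 (the home team proposes): the away team gets 249 if talks fail, so the home team offers 249 and keeps 751.
Round 3 (the away team proposes): the home team can get 751 next round, worth 0.74 × 751 = 555.74 now. The away team offers 555.74 and keeps 1000 − 555.74 = 444.26.
Round 2 (the home team proposes): the away team can get 444.26 next round, worth 0.74 × 444.26 = 328.7524 now, so the home team offers 328.7524, keeping 671.2476.
So by rejecting in round 1, the home team gets 671.2476 next round, worth 0.74 × 671.2476 = 496.723224 now.
Offer 536 ≥ 496.723224, so the home team accepts.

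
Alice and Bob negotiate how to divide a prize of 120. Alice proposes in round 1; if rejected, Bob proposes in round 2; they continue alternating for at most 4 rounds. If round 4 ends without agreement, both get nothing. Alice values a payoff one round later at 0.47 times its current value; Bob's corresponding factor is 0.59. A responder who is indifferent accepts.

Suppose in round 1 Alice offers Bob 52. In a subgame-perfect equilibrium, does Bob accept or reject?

Round 4 (Bob proposes): Alice will accept anything ≥ 0, so Bob offers 0 and keeps 120.
Round 3 (Alice proposes): Bob can get 120 next round, worth 0.59 × 120 = 70.8 now; Alice offers that and keeps 49.2.
Round 2 (Bob proposes): Alice can get 49.2 next round, worth 0.47 × 49.2 = 23.124 now; Bob offers that and keeps 96.876.
So by rejecting in round 1, Bob gets 96.876 next round, worth 0.59 × 96.876 = 57.15684 now.
Offer 52 < 57.15684, so Bob rejects.

Reject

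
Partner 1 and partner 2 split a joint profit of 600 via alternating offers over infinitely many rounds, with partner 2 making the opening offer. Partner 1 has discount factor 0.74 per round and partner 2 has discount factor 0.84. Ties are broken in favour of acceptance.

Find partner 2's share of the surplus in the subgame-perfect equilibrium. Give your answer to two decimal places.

412.26

In a stationary SPE each proposer offers the other exactly their discounted continuation value.
If partner 2 keeps x when proposing and partner 1 keeps y when proposing, then x = 600 − 0.74y and y = 600 − 0.84x.
Solving: x = 600(1 − 0.74) / (1 − 0.84·0.74) = 156 / 0.3784 ≈ 412.2622.
Partner 1 gets 600 − 412.2622 ≈ 187.7378.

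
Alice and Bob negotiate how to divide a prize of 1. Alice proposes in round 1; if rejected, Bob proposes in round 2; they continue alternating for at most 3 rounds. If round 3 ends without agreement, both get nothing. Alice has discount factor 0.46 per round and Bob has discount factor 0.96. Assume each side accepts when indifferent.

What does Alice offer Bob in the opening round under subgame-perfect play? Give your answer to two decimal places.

Solve by backward induction from round 3.
Round 3 (Alice proposes): Bob will accept anything ≥ 0, so Alice offers 0 and keeps 1.
Round 2 (Bob proposes): Alice can get 1 next round, worth 0.46 × 1 = 0.46 now. Bob offers 0.46 and keeps 1 − 0.46 = 0.54.
Round 1 (Alice proposes): Bob can get 0.54 next round, worth 0.96 × 0.54 = 0.5184 now. Alice offers 0.5184 and keeps 1 − 0.5184 = 0.4816.

0.52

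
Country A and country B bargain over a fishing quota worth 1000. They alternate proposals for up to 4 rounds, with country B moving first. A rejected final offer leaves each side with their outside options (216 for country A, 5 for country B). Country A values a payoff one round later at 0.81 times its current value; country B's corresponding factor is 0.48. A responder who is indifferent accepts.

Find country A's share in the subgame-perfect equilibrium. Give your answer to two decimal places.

Round 4 (country A proposes): country B gets 5 if talks fail, so country A offers 5 and keeps 995.
Round 3 (country B proposes): country A can get 995 next round, worth 0.81 × 995 = 805.95 now, so country B offers 805.95, keeping 194.05.
Round 2 (country A proposes): country B can get 194.05 next round, worth 0.48 × 194.05 = 93.144 now, so country A offers 93.144, keeping 906.856.
Round 1 (country B proposes): country A can get 906.856 next round, worth 0.81 × 906.856 = 734.55336 now. Country B offers 734.55336 and keeps 1000 − 734.55336 = 265.44664.

734.55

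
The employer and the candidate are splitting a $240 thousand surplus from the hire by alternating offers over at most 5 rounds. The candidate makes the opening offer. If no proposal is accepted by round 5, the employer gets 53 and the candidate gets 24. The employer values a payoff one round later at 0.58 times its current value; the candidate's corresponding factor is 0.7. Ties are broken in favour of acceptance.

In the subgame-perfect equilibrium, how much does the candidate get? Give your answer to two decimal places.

Round 5 (the candidate proposes): the employer gets 53 if talks fail, so the candidate offers 53 and keeps 187.
Round 4 (the employer proposes): the candidate can get 187 next round, worth 0.7 × 187 = 130.9 now. The employer offers 130.9 and keeps 240 − 130.9 = 109.1.
Round 3 (the candidate proposes): the employer can get 109.1 next round, worth 0.58 × 109.1 = 63.278 now, so the candidate offers 63.278, keeping 176.722.
Round 2 (the employer proposes): the candidate can get 176.722 next round, worth 0.7 × 176.722 = 123.7054 now, so the employer offers 123.7054, keeping 116.2946.
Round 1 (the candidate proposes): the employer can get 116.2946 next round, worth 0.58 × 116.2946 = 67.450868 now, so the candidate offers 67.450868, keeping 172.549132.

172.55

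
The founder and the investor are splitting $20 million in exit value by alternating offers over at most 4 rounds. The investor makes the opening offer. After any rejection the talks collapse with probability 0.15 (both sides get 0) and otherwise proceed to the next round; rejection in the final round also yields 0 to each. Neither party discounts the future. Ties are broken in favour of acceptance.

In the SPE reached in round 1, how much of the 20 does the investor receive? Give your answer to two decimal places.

5.17

Round 4 (the founder proposes): rejection yields 0 for the investor; the founder offers 0 and keeps 20.
Round 3 (the investor proposes): rejecting gives the founder an expected 0.85 × 20 = 17. The investor offers 17 and keeps 20 − 17 = 3.
Round 2 (the founder proposes): rejecting gives the investor an expected 0.85 × 3 = 2.55; the founder offers that and keeps 17.45.
Round 1 (the investor proposes): rejecting gives the founder an expected 0.85 × 17.45 = 14.8325. The investor offers 14.8325 and keeps 20 − 14.8325 = 5.1675.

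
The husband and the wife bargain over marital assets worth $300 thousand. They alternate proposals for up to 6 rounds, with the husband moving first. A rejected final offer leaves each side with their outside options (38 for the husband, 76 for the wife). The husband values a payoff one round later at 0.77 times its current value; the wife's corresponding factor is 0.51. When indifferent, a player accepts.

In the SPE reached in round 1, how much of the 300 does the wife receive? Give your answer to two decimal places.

By backward induction:
Round 6 (the wife proposes): the husband gets 38 if talks fail, so the wife offers 38 and keeps 262.
Round 5 (the husband proposes): the wife can get 262 next round, worth 0.51 × 262 = 133.62 now. The husband offers 133.62 and keeps 300 − 133.62 = 166.38.
Round 4 (the wife proposes): the husband can get 166.38 next round, worth 0.77 × 166.38 = 128.1126 now, so the wife offers 128.1126, keeping 171.8874.
Round 3 (the husband proposes): the wife can get 171.8874 next round, worth 0.51 × 171.8874 = 87.662574 now. The husband offers 87.662574 and keeps 300 − 87.662574 = 212.337426.
Round 2 (the wife proposes): the husband can get 212.337426 next round, worth 0.77 × 212.337426 = 163.49981802 now; the wife offers that and keeps 136.50018198.
Round 1 (the husband proposes): the wife can get 136.50018198 next round, worth 0.51 × 136.50018198 = 69.6150928098 now, so the husband offers 69.6150928098, keeping 230.3849071902.

69.62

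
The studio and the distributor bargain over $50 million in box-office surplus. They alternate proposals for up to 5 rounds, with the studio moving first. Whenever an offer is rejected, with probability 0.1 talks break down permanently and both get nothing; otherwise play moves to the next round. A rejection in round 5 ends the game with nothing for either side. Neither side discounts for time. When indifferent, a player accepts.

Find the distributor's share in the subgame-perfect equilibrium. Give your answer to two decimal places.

8.15

By backward induction:
Round 5 (the studio proposes): rejection yields 0 for the distributor; the studio offers 0 and keeps 50.
Round 4 (the distributor proposes): rejecting gives the studio an expected 0.9 × 50 = 45. The distributor offers 45 and keeps 50 − 45 = 5.
Round 3 (the studio proposes): rejecting gives the distributor an expected 0.9 × 5 = 4.5, so the studio offers 4.5, keeping 45.5.
Round 2 (the distributor proposes): rejecting gives the studio an expected 0.9 × 45.5 = 40.95. The distributor offers 40.95 and keeps 50 − 40.95 = 9.05.
Round 1 (the studio proposes): rejecting gives the distributor an expected 0.9 × 9.05 = 8.145; the studio offers that and keeps 41.855.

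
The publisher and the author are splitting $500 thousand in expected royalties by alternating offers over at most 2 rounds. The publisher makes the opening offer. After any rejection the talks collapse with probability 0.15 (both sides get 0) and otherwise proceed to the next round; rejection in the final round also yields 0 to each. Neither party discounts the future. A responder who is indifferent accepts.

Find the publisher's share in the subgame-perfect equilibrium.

Round 2 (the author proposes): the publisher will accept anything ≥ 0, so the author offers 0 and keeps 500.
Round 1 (the publisher proposes): rejecting gives the author an expected 0.85 × 500 = 425. The publisher offers 425 and keeps 500 − 425 = 75.

75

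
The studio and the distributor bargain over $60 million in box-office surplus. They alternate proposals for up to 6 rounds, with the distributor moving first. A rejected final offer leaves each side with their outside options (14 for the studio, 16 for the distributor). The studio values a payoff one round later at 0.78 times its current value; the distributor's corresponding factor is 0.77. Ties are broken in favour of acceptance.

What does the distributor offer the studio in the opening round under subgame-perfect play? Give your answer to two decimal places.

Round 6 (the studio proposes): the distributor gets 16 if talks fail, so the studio offers 16 and keeps 44.
Round 5 (the distributor proposes): the studio can get 44 next round, worth 0.78 × 44 = 34.32 now; the distributor offers that and keeps 25.68.
Round 4 (the studio proposes): the distributor can get 25.68 next round, worth 0.77 × 25.68 = 19.7736 now; the studio offers that and keeps 40.2264.
Round 3 (the distributor proposes): the studio can get 40.2264 next round, worth 0.78 × 40.2264 = 31.376592 now, so the distributor offers 31.376592, keeping 28.623408.
Round 2 (the studio proposes): the distributor can get 28.623408 next round, worth 0.77 × 28.623408 = 22.04002416 now, so the studio offers 22.04002416, keeping 37.95997584.
Round 1 (the distributor proposes): the studio can get 37.95997584 next round, worth 0.78 × 37.95997584 = 29.6087811552 now, so the distributor offers 29.6087811552, keeping 30.3912188448.

29.61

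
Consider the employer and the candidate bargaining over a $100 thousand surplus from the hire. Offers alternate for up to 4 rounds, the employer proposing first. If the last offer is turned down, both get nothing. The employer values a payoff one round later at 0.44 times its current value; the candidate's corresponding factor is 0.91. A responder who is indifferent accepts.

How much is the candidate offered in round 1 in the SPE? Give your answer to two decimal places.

Round 4 (the candidate proposes): the employer will accept anything ≥ 0, so the candidate offers 0 and keeps 100.
Round 3 (the employer proposes): the candidate can get 100 next round, worth 0.91 × 100 = 91 now. The employer offers 91 and keeps 100 − 91 = 9.
Round 2 (the candidate proposes): the employer can get 9 next round, worth 0.44 × 9 = 3.96 now. The candidate offers 3.96 and keeps 100 − 3.96 = 96.04.
Round 1 (the employer proposes): the candidate can get 96.04 next round, worth 0.91 × 96.04 = 87.3964 now, so the employer offers 87.3964, keeping 12.6036.

87.40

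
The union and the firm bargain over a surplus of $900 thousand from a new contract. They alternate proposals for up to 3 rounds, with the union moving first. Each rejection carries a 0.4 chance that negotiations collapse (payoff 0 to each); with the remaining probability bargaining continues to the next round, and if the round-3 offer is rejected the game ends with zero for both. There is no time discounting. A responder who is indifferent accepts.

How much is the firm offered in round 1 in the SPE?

By backward induction:
Round 3 (the union proposes): rejection yields 0 for the firm; the union offers 0 and keeps 900.
Round 2 (the firm proposes): rejecting gives the union an expected 0.6 × 900 = 540. The firm offers 540 and keeps 900 − 540 = 360.
Round 1 (the union proposes): rejecting gives the firm an expected 0.6 × 360 = 216. The union offers 216 and keeps 900 − 216 = 684.

216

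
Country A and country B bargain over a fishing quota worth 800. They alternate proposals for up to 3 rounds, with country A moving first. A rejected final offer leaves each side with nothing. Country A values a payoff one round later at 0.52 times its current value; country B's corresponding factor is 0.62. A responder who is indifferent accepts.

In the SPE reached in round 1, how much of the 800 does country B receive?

Round 3 (country A proposes): rejection yields 0 for country B; country A offers 0 and keeps 800.
Round 2 (country B proposes): country A can get 800 next round, worth 0.52 × 800 = 416 now, so country B offers 416, keeping 384.
Round 1 (country A proposes): country B can get 384 next round, worth 0.62 × 384 = 238.08 now. Country A offers 238.08 and keeps 800 − 238.08 = 561.92.

238.08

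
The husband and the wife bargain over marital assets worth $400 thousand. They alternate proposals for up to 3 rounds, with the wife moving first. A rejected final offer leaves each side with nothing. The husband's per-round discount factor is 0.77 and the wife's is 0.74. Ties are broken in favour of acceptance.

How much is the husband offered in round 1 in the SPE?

Round 3 (the wife proposes): the husband will accept anything ≥ 0, so the wife offers 0 and keeps 400.
Round 2 (the husband proposes): the wife can get 400 next round, worth 0.74 × 400 = 296 now; the husband offers that and keeps 104.
Round 1 (the wife proposes): the husband can get 104 next round, worth 0.77 × 104 = 80.08 now, so the wife offers 80.08, keeping 319.92.

80.08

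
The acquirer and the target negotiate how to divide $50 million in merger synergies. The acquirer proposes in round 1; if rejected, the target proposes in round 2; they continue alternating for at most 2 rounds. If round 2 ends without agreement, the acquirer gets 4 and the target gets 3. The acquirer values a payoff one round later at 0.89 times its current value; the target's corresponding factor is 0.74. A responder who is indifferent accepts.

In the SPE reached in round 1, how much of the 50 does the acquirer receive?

15.96

Round 2 (the target proposes): the acquirer gets 4 if talks fail, so the target offers 4 and keeps 46.
Round 1 (the acquirer proposes): the target can get 46 next round, worth 0.74 × 46 = 34.04 now, so the acquirer offers 34.04, keeping 15.96.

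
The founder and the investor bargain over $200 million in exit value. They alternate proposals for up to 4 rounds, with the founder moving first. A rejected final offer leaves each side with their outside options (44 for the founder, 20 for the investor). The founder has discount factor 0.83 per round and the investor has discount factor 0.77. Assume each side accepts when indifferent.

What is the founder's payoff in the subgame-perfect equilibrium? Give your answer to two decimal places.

By backward induction:
Round 4 (the investor proposes): the founder gets 44 if talks fail, so the investor offers 44 and keeps 156.
Round 3 (the founder proposes): the investor can get 156 next round, worth 0.77 × 156 = 120.12 now, so the founder offers 120.12, keeping 79.88.
Round 2 (the investor proposes): the founder can get 79.88 next round, worth 0.83 × 79.88 = 66.3004 now. The investor offers 66.3004 and keeps 200 − 66.3004 = 133.6996.
Round 1 (the founder proposes): the investor can get 133.6996 next round, worth 0.77 × 133.6996 = 102.948692 now. The founder offers 102.948692 and keeps 200 − 102.948692 = 97.051308.

97.05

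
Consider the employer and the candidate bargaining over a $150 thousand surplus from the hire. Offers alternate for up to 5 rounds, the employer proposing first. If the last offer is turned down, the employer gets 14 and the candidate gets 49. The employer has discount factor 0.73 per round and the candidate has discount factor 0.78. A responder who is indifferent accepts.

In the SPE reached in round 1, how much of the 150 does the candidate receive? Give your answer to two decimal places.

Round 5 (the employer proposes): the candidate gets 49 if talks fail, so the employer offers 49 and keeps 101.
Round 4 (the candidate proposes): the employer can get 101 next round, worth 0.73 × 101 = 73.73 now. The candidate offers 73.73 and keeps 150 − 73.73 = 76.27.
Round 3 (the employer proposes): the candidate can get 76.27 next round, worth 0.78 × 76.27 = 59.4906 now. The employer offers 59.4906 and keeps 150 − 59.4906 = 90.5094.
Round 2 (the candidate proposes): the employer can get 90.5094 next round, worth 0.73 × 90.5094 = 66.071862 now. The candidate offers 66.071862 and keeps 150 − 66.071862 = 83.928138.
Round 1 (the employer proposes): the candidate can get 83.928138 next round, worth 0.78 × 83.928138 = 65.46394764 now. The employer offers 65.46394764 and keeps 150 − 65.46394764 = 84.53605236.

65.46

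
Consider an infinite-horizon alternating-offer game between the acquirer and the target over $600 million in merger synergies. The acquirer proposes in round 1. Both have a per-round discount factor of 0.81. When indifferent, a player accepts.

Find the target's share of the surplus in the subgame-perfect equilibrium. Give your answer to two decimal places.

268.51

In a stationary SPE each proposer offers the other exactly their discounted continuation value.
If the acquirer keeps x when proposing and the target keeps y when proposing, then x = 600 − 0.81y and y = 600 − 0.81x.
Solving: x = 600(1 − 0.81) / (1 − 0.81·0.81) = 114 / 0.3439 ≈ 331.4917.
The target gets 600 − 331.4917 ≈ 268.5083.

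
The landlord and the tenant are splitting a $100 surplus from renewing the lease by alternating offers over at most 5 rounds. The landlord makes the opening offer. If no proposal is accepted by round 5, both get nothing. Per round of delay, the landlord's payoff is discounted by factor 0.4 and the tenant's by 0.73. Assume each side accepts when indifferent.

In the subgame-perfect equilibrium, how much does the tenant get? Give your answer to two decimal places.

Round 5 (the landlord proposes): rejection yields 0 for the tenant; the landlord offers 0 and keeps 100.
Round 4 (the tenant proposes): the landlord can get 100 next round, worth 0.4 × 100 = 40 now. The tenant offers 40 and keeps 100 − 40 = 60.
Round 3 (the landlord proposes): the tenant can get 60 next round, worth 0.73 × 60 = 43.8 now; the landlord offers that and keeps 56.2.
Round 2 (the tenant proposes): the landlord can get 56.2 next round, worth 0.4 × 56.2 = 22.48 now, so the tenant offers 22.48, keeping 77.52.
Round 1 (the landlord proposes): the tenant can get 77.52 next round, worth 0.73 × 77.52 = 56.5896 now, so the landlord offers 56.5896, keeping 43.4104.

56.59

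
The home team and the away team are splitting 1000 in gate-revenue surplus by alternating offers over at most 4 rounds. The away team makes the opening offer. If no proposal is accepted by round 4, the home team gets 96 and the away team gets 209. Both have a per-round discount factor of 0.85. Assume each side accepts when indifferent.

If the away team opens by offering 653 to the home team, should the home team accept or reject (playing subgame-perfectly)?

Accept

Round 4 (the home team proposes): the away team gets 209 if talks fail, so the home team offers 209 and keeps 791.
Round 3 (the away team proposes): the home team can get 791 next round, worth 0.85 × 791 = 672.35 now. The away team offers 672.35 and keeps 1000 − 672.35 = 327.65.
Round 2 (the home team proposes): the away team can get 327.65 next round, worth 0.85 × 327.65 = 278.5025 now. The home team offers 278.5025 and keeps 1000 − 278.5025 = 721.4975.
So by rejecting in round 1, the home team gets 721.4975 next round, worth 0.85 × 721.4975 = 613.272875 now.
Offer 653 ≥ 613.272875, so the home team accepts.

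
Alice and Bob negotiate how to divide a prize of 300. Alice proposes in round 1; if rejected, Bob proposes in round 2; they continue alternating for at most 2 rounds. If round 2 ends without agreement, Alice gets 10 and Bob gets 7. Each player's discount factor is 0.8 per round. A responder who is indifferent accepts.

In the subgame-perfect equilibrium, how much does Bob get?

Round 2 (Bob proposes): Alice gets 10 if talks fail, so Bob offers 10 and keeps 290.
Round 1 (Alice proposes): Bob can get 290 next round, worth 0.8 × 290 = 232 now; Alice offers that and keeps 68.

232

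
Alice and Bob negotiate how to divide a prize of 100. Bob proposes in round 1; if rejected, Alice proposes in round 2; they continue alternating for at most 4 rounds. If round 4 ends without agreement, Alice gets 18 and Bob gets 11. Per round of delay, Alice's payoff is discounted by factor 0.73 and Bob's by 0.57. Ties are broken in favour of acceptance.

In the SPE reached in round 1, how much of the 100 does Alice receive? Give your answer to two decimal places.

58.42

Round 4 (Alice proposes): Bob gets 11 if talks fail, so Alice offers 11 and keeps 89.
Round 3 (Bob proposes): Alice can get 89 next round, worth 0.73 × 89 = 64.97 now. Bob offers 64.97 and keeps 100 − 64.97 = 35.03.
Round 2 (Alice proposes): Bob can get 35.03 next round, worth 0.57 × 35.03 = 19.9671 now. Alice offers 19.9671 and keeps 100 − 19.9671 = 80.0329.
Round 1 (Bob proposes): Alice can get 80.0329 next round, worth 0.73 × 80.0329 = 58.424017 now; Bob offers that and keeps 41.575983.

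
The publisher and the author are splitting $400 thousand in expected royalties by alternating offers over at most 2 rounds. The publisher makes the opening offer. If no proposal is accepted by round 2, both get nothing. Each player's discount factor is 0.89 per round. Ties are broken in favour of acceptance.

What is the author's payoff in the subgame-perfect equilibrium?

Work backward from the last round.
Round 2 (the author proposes): rejection yields 0 for the publisher; the author offers 0 and keeps 400.
Round 1 (the publisher proposes): the author can get 400 next round, worth 0.89 × 400 = 356 now; the publisher offers that and keeps 44.

356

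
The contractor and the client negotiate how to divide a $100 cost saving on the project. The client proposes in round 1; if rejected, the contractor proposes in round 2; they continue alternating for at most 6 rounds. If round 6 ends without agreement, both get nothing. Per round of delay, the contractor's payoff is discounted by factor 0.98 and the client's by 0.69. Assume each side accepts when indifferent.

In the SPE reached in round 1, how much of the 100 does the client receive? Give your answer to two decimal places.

By backward induction:
Round 6 (the contractor proposes): rejection yields 0 for the client; the contractor offers 0 and keeps 100.
Round 5 (the client proposes): the contractor can get 100 next round, worth 0.98 × 100 = 98 now. The client offers 98 and keeps 100 − 98 = 2.
Round 4 (the contractor proposes): the client can get 2 next round, worth 0.69 × 2 = 1.38 now; the contractor offers that and keeps 98.62.
Round 3 (the client proposes): the contractor can get 98.62 next round, worth 0.98 × 98.62 = 96.6476 now, so the client offers 96.6476, keeping 3.3524.
Round 2 (the contractor proposes): the client can get 3.3524 next round, worth 0.69 × 3.3524 = 2.313156 now, so the contractor offers 2.313156, keeping 97.686844.
Round 1 (the client proposes): the contractor can get 97.686844 next round, worth 0.98 × 97.686844 = 95.73310712 now; the client offers that and keeps 4.26689288.

4.27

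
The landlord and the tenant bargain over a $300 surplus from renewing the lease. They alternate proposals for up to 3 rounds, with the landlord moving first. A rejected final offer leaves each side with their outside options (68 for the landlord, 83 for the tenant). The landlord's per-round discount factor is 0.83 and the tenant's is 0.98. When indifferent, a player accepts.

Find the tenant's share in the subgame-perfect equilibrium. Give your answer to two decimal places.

117.49

Round 3 (the landlord proposes): the tenant gets 83 if talks fail, so the landlord offers 83 and keeps 217.
Round 2 (the tenant proposes): the landlord can get 217 next round, worth 0.83 × 217 = 180.11 now, so the tenant offers 180.11, keeping 119.89.
Round 1 (the landlord proposes): the tenant can get 119.89 next round, worth 0.98 × 119.89 = 117.4922 now, so the landlord offers 117.4922, keeping 182.5078.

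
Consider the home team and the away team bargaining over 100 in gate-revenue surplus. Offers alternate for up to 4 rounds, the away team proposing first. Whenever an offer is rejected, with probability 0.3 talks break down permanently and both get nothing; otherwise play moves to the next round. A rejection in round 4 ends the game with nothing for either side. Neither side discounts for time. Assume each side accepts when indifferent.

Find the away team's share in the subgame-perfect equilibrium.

44.7

Round 4 (the home team proposes): rejection yields 0 for the away team; the home team offers 0 and keeps 100.
Round 3 (the away team proposes): rejecting gives the home team an expected 0.7 × 100 = 70; the away team offers that and keeps 30.
Round 2 (the home team proposes): rejecting gives the away team an expected 0.7 × 30 = 21, so the home team offers 21, keeping 79.
Round 1 (the away team proposes): rejecting gives the home team an expected 0.7 × 79 = 55.3, so the away team offers 55.3, keeping 44.7.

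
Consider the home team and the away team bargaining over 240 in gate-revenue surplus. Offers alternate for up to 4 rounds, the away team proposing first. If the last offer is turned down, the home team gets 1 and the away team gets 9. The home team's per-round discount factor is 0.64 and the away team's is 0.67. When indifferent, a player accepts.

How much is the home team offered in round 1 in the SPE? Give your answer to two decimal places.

Round 4 (the home team proposes): the away team gets 9 if talks fail, so the home team offers 9 and keeps 231.
Round 3 (the away team proposes): the home team can get 231 next round, worth 0.64 × 231 = 147.84 now, so the away team offers 147.84, keeping 92.16.
Round 2 (the home team proposes): the away team can get 92.16 next round, worth 0.67 × 92.16 = 61.7472 now; the home team offers that and keeps 178.2528.
Round 1 (the away team proposes): the home team can get 178.2528 next round, worth 0.64 × 178.2528 = 114.081792 now, so the away team offers 114.081792, keeping 125.918208.

114.08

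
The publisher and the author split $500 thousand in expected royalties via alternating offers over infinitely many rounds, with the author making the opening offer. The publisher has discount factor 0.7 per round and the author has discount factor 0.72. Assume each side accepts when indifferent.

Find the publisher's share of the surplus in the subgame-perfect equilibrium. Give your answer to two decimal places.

Let x be the author's share when the author proposes and y be the publisher's share when the publisher proposes.
The publisher accepts iff offered ≥ 0.7·y, so x = 500 − 0.7y. Symmetrically y = 500 − 0.72x.
Substituting: x = 500 − 0.7(500 − 0.72x), giving x(1 − 0.72·0.7) = 500(1 − 0.7).
So x = 500 × 0.3 / 0.496 ≈ 302.4194, and the publisher receives 500 − x ≈ 197.5806.

197.58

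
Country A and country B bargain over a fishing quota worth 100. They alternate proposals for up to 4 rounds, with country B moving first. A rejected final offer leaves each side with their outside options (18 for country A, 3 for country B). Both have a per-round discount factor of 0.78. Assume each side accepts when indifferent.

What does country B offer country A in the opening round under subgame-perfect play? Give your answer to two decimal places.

Round 4 (country A proposes): country B gets 3 if talks fail, so country A offers 3 and keeps 97.
Round 3 (country B proposes): country A can get 97 next round, worth 0.78 × 97 = 75.66 now. Country B offers 75.66 and keeps 100 − 75.66 = 24.34.
Round 2 (country A proposes): country B can get 24.34 next round, worth 0.78 × 24.34 = 18.9852 now; country A offers that and keeps 81.0148.
Round 1 (country B proposes): country A can get 81.0148 next round, worth 0.78 × 81.0148 = 63.191544 now, so country B offers 63.191544, keeping 36.808456.

63.19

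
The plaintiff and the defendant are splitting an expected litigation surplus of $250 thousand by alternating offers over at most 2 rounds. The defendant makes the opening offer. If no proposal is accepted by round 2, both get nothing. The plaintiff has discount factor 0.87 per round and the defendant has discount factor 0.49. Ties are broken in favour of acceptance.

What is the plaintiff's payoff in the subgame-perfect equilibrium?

Round 2 (the plaintiff proposes): the defendant will accept anything ≥ 0, so the plaintiff offers 0 and keeps 250.
Round 1 (the defendant proposes): the plaintiff can get 250 next round, worth 0.87 × 250 = 217.5 now; the defendant offers that and keeps 32.5.

217.5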